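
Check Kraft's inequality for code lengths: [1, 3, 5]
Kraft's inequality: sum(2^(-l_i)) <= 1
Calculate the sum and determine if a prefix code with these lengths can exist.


Sum = 2^(-1) + 2^(-3) + 2^(-5)
    = 0.5 + 0.125 + 0.03125
    = 21/32 = 0.65625
Since 0.65625 <= 1, Kraft's inequality IS satisfied.
A prefix code with these lengths CAN exist.

Kraft sum = 0.65625. Satisfied.


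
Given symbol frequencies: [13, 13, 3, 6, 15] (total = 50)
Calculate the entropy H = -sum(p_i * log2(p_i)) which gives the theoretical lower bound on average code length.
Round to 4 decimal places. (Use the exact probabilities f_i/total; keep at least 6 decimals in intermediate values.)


Per-symbol terms -p_i * log2(p_i) with p_i = f_i/50:
  p = 13/50 = 0.260000: log2(p) = -1.943416, -p*log2(p) = 0.505288
  p = 13/50 = 0.260000: log2(p) = -1.943416, -p*log2(p) = 0.505288
  p = 3/50 = 0.060000: log2(p) = -4.058894, -p*log2(p) = 0.243534
  p = 6/50 = 0.120000: log2(p) = -3.058894, -p*log2(p) = 0.367067
  p = 15/50 = 0.300000: log2(p) = -1.736966, -p*log2(p) = 0.521090
H = 0.505288 + 0.505288 + 0.243534 + 0.367067 + 0.521090 = 2.142267

H = 2.1423 bits/symbol


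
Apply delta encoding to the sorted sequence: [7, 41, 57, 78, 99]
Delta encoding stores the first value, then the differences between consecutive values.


First value: 7
Deltas:
  41 - 7 = 34
  57 - 41 = 16
  78 - 57 = 21
  99 - 78 = 21


Delta encoded: [7, 34, 16, 21, 21]


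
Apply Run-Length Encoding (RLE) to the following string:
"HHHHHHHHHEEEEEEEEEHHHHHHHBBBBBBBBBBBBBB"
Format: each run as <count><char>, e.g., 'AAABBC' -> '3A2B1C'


Scanning runs left to right:
  i=0: run of 'H' x 9 -> '9H'
  i=9: run of 'E' x 9 -> '9E'
  i=18: run of 'H' x 7 -> '7H'
  i=25: run of 'B' x 14 -> '14B'

RLE = 9H9E7H14B


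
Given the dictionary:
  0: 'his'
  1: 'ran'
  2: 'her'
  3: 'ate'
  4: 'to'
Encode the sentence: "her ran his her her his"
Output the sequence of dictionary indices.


Look up each word in the dictionary:
  'her' -> 2
  'ran' -> 1
  'his' -> 0
  'her' -> 2
  'her' -> 2
  'his' -> 0

Encoded: [2, 1, 0, 2, 2, 0]


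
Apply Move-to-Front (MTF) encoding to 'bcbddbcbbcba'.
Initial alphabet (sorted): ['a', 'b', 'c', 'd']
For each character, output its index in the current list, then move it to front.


MTF encoding:
'b': index 1 in ['a', 'b', 'c', 'd'] -> ['b', 'a', 'c', 'd']
'c': index 2 in ['b', 'a', 'c', 'd'] -> ['c', 'b', 'a', 'd']
'b': index 1 in ['c', 'b', 'a', 'd'] -> ['b', 'c', 'a', 'd']
'd': index 3 in ['b', 'c', 'a', 'd'] -> ['d', 'b', 'c', 'a']
'd': index 0 in ['d', 'b', 'c', 'a'] -> ['d', 'b', 'c', 'a']
'b': index 1 in ['d', 'b', 'c', 'a'] -> ['b', 'd', 'c', 'a']
'c': index 2 in ['b', 'd', 'c', 'a'] -> ['c', 'b', 'd', 'a']
'b': index 1 in ['c', 'b', 'd', 'a'] -> ['b', 'c', 'd', 'a']
'b': index 0 in ['b', 'c', 'd', 'a'] -> ['b', 'c', 'd', 'a']
'c': index 1 in ['b', 'c', 'd', 'a'] -> ['c', 'b', 'd', 'a']
'b': index 1 in ['c', 'b', 'd', 'a'] -> ['b', 'c', 'd', 'a']
'a': index 3 in ['b', 'c', 'd', 'a'] -> ['a', 'b', 'c', 'd']


Output: [1, 2, 1, 3, 0, 1, 2, 1, 0, 1, 1, 3]


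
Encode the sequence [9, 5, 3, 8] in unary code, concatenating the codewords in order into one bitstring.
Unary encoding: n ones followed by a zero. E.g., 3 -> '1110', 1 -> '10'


Encode each number as n ones followed by a terminating 0:
  9 -> 1111111110 (10 bits)
  5 -> 111110 (6 bits)
  3 -> 1110 (4 bits)
  8 -> 111111110 (9 bits)
Total length = 10 + 6 + 4 + 9 = 29 bits.

Unary([9, 5, 3, 8]) = 11111111101111101110111111110 (29 bits)


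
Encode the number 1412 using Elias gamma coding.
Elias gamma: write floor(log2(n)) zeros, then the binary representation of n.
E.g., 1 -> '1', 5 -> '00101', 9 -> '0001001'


num_bits = floor(log2(1412)) + 1 = 11
leading_zeros = num_bits - 1 = 10
binary(1412) = 10110000100

Elias gamma(1412) = '0000000000' + '10110000100' = 000000000010110000100 (21 bits)


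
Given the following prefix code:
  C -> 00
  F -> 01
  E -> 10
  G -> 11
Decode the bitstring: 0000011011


Decoding step by step:
Bits 00 -> C
Bits 00 -> C
Bits 01 -> F
Bits 10 -> E
Bits 11 -> G


Decoded message: CCFEG


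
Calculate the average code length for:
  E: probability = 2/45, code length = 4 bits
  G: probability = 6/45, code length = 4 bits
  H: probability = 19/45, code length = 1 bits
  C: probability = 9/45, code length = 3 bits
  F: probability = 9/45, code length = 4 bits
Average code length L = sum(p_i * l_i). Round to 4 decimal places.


Weighted contributions p_i * l_i:
  E: (2/45) * 4 = 8/45
  G: (6/45) * 4 = 24/45
  H: (19/45) * 1 = 19/45
  C: (9/45) * 3 = 27/45
  F: (9/45) * 4 = 36/45
Sum = (8 + 24 + 19 + 27 + 36)/45 = 114/45

L = 114/45 = 2.5333 bits/symbol


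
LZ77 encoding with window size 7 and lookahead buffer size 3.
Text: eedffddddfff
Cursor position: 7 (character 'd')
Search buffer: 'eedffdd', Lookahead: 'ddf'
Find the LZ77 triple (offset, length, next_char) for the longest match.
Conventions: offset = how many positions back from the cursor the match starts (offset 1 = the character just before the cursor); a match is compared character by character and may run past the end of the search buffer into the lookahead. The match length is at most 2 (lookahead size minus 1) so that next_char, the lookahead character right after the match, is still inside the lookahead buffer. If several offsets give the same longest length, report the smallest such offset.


Try each offset into the search buffer:
  offset=1 (pos 6, char 'd'): match length 2
  offset=2 (pos 5, char 'd'): match length 2
  offset=3 (pos 4, char 'f'): match length 0
  offset=4 (pos 3, char 'f'): match length 0
  offset=5 (pos 2, char 'd'): match length 1
  offset=6 (pos 1, char 'e'): match length 0
  offset=7 (pos 0, char 'e'): match length 0
Longest match has length 2, found at offsets 1, 2; take the smallest, offset 1.
next_char = character at position 7 + 2 = 9 -> 'f'

Best match: offset=1, length=2 (matching 'dd' starting at position 6)
LZ77 triple: (1, 2, 'f')


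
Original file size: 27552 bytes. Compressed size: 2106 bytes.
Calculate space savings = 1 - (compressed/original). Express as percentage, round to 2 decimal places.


ratio = compressed/original = 2106/27552 = 0.076437
savings = 1 - ratio = 1 - 0.076437 = 0.923563
as a percentage: 0.923563 * 100 = 92.36%

Space savings = 1 - 2106/27552 = 92.36%


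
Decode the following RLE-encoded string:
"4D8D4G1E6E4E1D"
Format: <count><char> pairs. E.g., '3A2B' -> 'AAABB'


Expanding each <count><char> pair:
  4D -> 'DDDD'
  8D -> 'DDDDDDDD'
  4G -> 'GGGG'
  1E -> 'E'
  6E -> 'EEEEEE'
  4E -> 'EEEE'
  1D -> 'D'

Decoded = DDDDDDDDDDDDGGGGEEEEEEEEEEED


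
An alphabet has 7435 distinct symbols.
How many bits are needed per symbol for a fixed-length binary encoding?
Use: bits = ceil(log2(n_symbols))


log2(7435) = 12.8601
Bracket: 2^12 = 4096 < 7435 <= 2^13 = 8192
So ceil(log2(7435)) = 13

bits = ceil(log2(7435)) = ceil(12.8601) = 13 bits


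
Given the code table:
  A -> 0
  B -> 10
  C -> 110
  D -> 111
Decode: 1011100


Decoding:
10 -> B
111 -> D
0 -> A
0 -> A


Result: BDAA


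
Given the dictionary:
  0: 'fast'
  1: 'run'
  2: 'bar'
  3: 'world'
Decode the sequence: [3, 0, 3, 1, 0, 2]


Look up each index in the dictionary:
  3 -> 'world'
  0 -> 'fast'
  3 -> 'world'
  1 -> 'run'
  0 -> 'fast'
  2 -> 'bar'

Decoded: "world fast world run fast bar"


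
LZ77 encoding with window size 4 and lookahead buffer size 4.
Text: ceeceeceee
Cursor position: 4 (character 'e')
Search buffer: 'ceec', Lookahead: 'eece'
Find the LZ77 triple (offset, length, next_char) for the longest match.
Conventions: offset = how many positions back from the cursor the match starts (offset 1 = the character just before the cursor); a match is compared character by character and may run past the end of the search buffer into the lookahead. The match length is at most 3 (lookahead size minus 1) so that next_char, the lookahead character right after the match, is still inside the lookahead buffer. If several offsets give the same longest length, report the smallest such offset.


Try each offset into the search buffer:
  offset=1 (pos 3, char 'c'): match length 0
  offset=2 (pos 2, char 'e'): match length 1
  offset=3 (pos 1, char 'e'): match length 3
  offset=4 (pos 0, char 'c'): match length 0
Longest match has length 3 at offset 3.
next_char = character at position 4 + 3 = 7 -> 'e'

Best match: offset=3, length=3 (matching 'eec' starting at position 1)
LZ77 triple: (3, 3, 'e')


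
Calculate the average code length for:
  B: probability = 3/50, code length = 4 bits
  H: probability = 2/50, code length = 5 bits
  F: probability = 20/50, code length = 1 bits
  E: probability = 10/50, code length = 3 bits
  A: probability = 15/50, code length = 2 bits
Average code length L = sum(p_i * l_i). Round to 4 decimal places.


Weighted contributions p_i * l_i:
  B: (3/50) * 4 = 12/50
  H: (2/50) * 5 = 10/50
  F: (20/50) * 1 = 20/50
  E: (10/50) * 3 = 30/50
  A: (15/50) * 2 = 30/50
Sum = (12 + 10 + 20 + 30 + 30)/50 = 102/50

L = 102/50 = 2.0400 bits/symbol


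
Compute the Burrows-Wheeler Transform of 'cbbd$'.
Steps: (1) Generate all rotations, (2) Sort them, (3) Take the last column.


Rotations (sorted):
  0: $cbbd -> last char: d
  1: bbd$c -> last char: c
  2: bd$cb -> last char: b
  3: cbbd$ -> last char: $
  4: d$cbb -> last char: b


BWT = dcb$b


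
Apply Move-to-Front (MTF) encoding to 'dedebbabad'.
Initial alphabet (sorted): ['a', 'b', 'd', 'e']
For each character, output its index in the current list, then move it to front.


MTF encoding:
'd': index 2 in ['a', 'b', 'd', 'e'] -> ['d', 'a', 'b', 'e']
'e': index 3 in ['d', 'a', 'b', 'e'] -> ['e', 'd', 'a', 'b']
'd': index 1 in ['e', 'd', 'a', 'b'] -> ['d', 'e', 'a', 'b']
'e': index 1 in ['d', 'e', 'a', 'b'] -> ['e', 'd', 'a', 'b']
'b': index 3 in ['e', 'd', 'a', 'b'] -> ['b', 'e', 'd', 'a']
'b': index 0 in ['b', 'e', 'd', 'a'] -> ['b', 'e', 'd', 'a']
'a': index 3 in ['b', 'e', 'd', 'a'] -> ['a', 'b', 'e', 'd']
'b': index 1 in ['a', 'b', 'e', 'd'] -> ['b', 'a', 'e', 'd']
'a': index 1 in ['b', 'a', 'e', 'd'] -> ['a', 'b', 'e', 'd']
'd': index 3 in ['a', 'b', 'e', 'd'] -> ['d', 'a', 'b', 'e']


Output: [2, 3, 1, 1, 3, 0, 3, 1, 1, 3]


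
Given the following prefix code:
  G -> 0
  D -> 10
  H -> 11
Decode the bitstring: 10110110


Decoding step by step:
Bits 10 -> D
Bits 11 -> H
Bits 0 -> G
Bits 11 -> H
Bits 0 -> G


Decoded message: DHGHG


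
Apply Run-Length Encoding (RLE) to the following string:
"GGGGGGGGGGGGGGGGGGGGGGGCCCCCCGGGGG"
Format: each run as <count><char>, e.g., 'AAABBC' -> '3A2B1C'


Scanning runs left to right:
  i=0: run of 'G' x 23 -> '23G'
  i=23: run of 'C' x 6 -> '6C'
  i=29: run of 'G' x 5 -> '5G'

RLE = 23G6C5G


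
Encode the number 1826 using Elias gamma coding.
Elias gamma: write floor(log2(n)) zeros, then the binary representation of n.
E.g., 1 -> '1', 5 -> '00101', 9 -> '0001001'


num_bits = floor(log2(1826)) + 1 = 11
leading_zeros = num_bits - 1 = 10
binary(1826) = 11100100010

Elias gamma(1826) = '0000000000' + '11100100010' = 000000000011100100010 (21 bits)


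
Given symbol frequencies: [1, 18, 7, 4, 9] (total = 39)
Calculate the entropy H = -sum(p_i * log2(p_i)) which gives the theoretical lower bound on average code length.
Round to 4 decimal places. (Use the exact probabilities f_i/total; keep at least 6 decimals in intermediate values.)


Per-symbol terms -p_i * log2(p_i) with p_i = f_i/39:
  p = 1/39 = 0.025641: log2(p) = -5.285402, -p*log2(p) = 0.135523
  p = 18/39 = 0.461538: log2(p) = -1.115477, -p*log2(p) = 0.514836
  p = 7/39 = 0.179487: log2(p) = -2.478047, -p*log2(p) = 0.444778
  p = 4/39 = 0.102564: log2(p) = -3.285402, -p*log2(p) = 0.336964
  p = 9/39 = 0.230769: log2(p) = -2.115477, -p*log2(p) = 0.488187
H = 0.135523 + 0.514836 + 0.444778 + 0.336964 + 0.488187 = 1.920288

H = 1.9203 bits/symbol


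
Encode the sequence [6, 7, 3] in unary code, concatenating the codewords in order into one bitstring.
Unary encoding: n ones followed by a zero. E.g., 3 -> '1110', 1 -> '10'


Encode each number as n ones followed by a terminating 0:
  6 -> 1111110 (7 bits)
  7 -> 11111110 (8 bits)
  3 -> 1110 (4 bits)
Total length = 7 + 8 + 4 = 19 bits.

Unary([6, 7, 3]) = 1111110111111101110 (19 bits)


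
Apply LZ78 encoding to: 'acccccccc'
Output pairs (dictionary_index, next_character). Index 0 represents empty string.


LZ78 encoding steps:
Dictionary: {0: ''}
Step 1: w='' (idx 0), next='a' -> output (0, 'a'), add 'a' as idx 1
Step 2: w='' (idx 0), next='c' -> output (0, 'c'), add 'c' as idx 2
Step 3: w='c' (idx 2), next='c' -> output (2, 'c'), add 'cc' as idx 3
Step 4: w='cc' (idx 3), next='c' -> output (3, 'c'), add 'ccc' as idx 4
Step 5: w='cc' (idx 3), end of input -> output (3, '')


Encoded: [(0, 'a'), (0, 'c'), (2, 'c'), (3, 'c'), (3, '')]


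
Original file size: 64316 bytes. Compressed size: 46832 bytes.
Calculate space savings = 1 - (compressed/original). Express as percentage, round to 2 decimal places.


ratio = compressed/original = 46832/64316 = 0.728155
savings = 1 - ratio = 1 - 0.728155 = 0.271845
as a percentage: 0.271845 * 100 = 27.18%

Space savings = 1 - 46832/64316 = 27.18%


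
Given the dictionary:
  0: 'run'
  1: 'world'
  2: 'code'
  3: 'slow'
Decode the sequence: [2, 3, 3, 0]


Look up each index in the dictionary:
  2 -> 'code'
  3 -> 'slow'
  3 -> 'slow'
  0 -> 'run'

Decoded: "code slow slow run"


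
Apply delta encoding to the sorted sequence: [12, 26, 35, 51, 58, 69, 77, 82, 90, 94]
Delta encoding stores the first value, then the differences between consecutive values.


First value: 12
Deltas:
  26 - 12 = 14
  35 - 26 = 9
  51 - 35 = 16
  58 - 51 = 7
  69 - 58 = 11
  77 - 69 = 8
  82 - 77 = 5
  90 - 82 = 8
  94 - 90 = 4


Delta encoded: [12, 14, 9, 16, 7, 11, 8, 5, 8, 4]


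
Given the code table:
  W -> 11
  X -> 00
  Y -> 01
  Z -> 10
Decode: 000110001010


Decoding:
00 -> X
01 -> Y
10 -> Z
00 -> X
10 -> Z
10 -> Z


Result: XYZXZZ


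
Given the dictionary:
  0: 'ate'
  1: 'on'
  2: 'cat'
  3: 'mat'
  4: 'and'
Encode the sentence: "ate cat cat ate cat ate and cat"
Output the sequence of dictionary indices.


Look up each word in the dictionary:
  'ate' -> 0
  'cat' -> 2
  'cat' -> 2
  'ate' -> 0
  'cat' -> 2
  'ate' -> 0
  'and' -> 4
  'cat' -> 2

Encoded: [0, 2, 2, 0, 2, 0, 4, 2]


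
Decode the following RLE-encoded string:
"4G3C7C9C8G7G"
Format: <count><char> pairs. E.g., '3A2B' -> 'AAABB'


Expanding each <count><char> pair:
  4G -> 'GGGG'
  3C -> 'CCC'
  7C -> 'CCCCCCC'
  9C -> 'CCCCCCCCC'
  8G -> 'GGGGGGGG'
  7G -> 'GGGGGGG'

Decoded = GGGGCCCCCCCCCCCCCCCCCCCGGGGGGGGGGGGGGG


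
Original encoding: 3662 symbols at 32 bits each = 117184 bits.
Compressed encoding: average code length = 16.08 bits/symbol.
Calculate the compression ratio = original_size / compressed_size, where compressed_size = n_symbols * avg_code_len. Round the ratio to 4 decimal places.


original_size = n_symbols * orig_bits = 3662 * 32 = 117184 bits
compressed_size = n_symbols * avg_code_len = 3662 * 16.08 = 58884.96 bits
ratio = original_size / compressed_size = 117184 / 58884.96 = 1.99

Compression ratio = 1.99


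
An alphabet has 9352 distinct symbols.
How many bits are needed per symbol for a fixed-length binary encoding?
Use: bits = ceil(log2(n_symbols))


log2(9352) = 13.1911
Bracket: 2^13 = 8192 < 9352 <= 2^14 = 16384
So ceil(log2(9352)) = 14

bits = ceil(log2(9352)) = ceil(13.1911) = 14 bits


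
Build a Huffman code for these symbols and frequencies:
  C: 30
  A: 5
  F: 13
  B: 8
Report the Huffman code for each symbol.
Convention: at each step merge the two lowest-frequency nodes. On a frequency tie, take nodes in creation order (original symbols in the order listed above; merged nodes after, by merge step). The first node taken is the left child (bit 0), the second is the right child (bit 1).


Huffman tree construction:
Step 1: Merge A(5) + B(8) = 13
Step 2: Merge F(13) + (A+B)(13) = 26
Step 3: Merge (F+(A+B))(26) + C(30) = 56
Read each symbol's code off the tree from the root (left child = 0, right child = 1).

Codes:
  C: 1 (length 1)
  A: 010 (length 3)
  F: 00 (length 2)
  B: 011 (length 3)
Average code length: 95/56 = 1.6964 bits/symbol


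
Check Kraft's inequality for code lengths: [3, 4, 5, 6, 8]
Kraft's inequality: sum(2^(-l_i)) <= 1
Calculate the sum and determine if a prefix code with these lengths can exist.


Sum = 2^(-3) + 2^(-4) + 2^(-5) + 2^(-6) + 2^(-8)
    = 0.125 + 0.0625 + 0.03125 + 0.015625 + 0.00390625
    = 61/256 = 0.23828125
Since 0.23828125 <= 1, Kraft's inequality IS satisfied.
A prefix code with these lengths CAN exist.

Kraft sum = 0.23828125. Satisfied.


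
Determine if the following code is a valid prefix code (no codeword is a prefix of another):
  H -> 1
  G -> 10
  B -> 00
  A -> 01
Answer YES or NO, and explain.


Checking each pair (does one codeword prefix another?):
  H='1' vs G='10': prefix -- VIOLATION

NO -- this is NOT a valid prefix code. H (1) is a prefix of G (10).


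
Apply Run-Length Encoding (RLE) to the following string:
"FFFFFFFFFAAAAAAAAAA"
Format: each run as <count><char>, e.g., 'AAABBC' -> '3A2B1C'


Scanning runs left to right:
  i=0: run of 'F' x 9 -> '9F'
  i=9: run of 'A' x 10 -> '10A'

RLE = 9F10A


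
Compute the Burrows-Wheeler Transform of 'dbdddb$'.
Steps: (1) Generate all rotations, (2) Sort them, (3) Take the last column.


Rotations (sorted):
  0: $dbdddb -> last char: b
  1: b$dbddd -> last char: d
  2: bdddb$d -> last char: d
  3: db$dbdd -> last char: d
  4: dbdddb$ -> last char: $
  5: ddb$dbd -> last char: d
  6: dddb$db -> last char: b


BWT = bddd$db


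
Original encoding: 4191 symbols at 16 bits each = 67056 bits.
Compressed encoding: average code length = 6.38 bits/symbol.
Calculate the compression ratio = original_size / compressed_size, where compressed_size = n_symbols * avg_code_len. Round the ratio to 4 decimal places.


original_size = n_symbols * orig_bits = 4191 * 16 = 67056 bits
compressed_size = n_symbols * avg_code_len = 4191 * 6.38 = 26738.58 bits
ratio = original_size / compressed_size = 67056 / 26738.58 = 2.5078

Compression ratio = 2.5078


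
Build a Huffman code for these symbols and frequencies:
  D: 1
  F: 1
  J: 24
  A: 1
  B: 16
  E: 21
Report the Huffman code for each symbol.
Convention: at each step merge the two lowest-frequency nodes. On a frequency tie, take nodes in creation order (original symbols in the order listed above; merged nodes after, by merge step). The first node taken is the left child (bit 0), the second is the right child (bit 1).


Huffman tree construction:
Step 1: Merge D(1) + F(1) = 2
Step 2: Merge A(1) + (D+F)(2) = 3
Step 3: Merge (A+(D+F))(3) + B(16) = 19
Step 4: Merge ((A+(D+F))+B)(19) + E(21) = 40
Step 5: Merge J(24) + (((A+(D+F))+B)+E)(40) = 64
Read each symbol's code off the tree from the root (left child = 0, right child = 1).

Codes:
  D: 10010 (length 5)
  F: 10011 (length 5)
  J: 0 (length 1)
  A: 1000 (length 4)
  B: 101 (length 3)
  E: 11 (length 2)
Average code length: 128/64 = 2.0000 bits/symbol


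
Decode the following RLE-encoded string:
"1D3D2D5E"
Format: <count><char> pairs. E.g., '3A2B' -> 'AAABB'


Expanding each <count><char> pair:
  1D -> 'D'
  3D -> 'DDD'
  2D -> 'DD'
  5E -> 'EEEEE'

Decoded = DDDDDDEEEEE


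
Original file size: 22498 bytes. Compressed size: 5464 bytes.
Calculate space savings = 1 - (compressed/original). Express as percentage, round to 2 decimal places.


ratio = compressed/original = 5464/22498 = 0.242866
savings = 1 - ratio = 1 - 0.242866 = 0.757134
as a percentage: 0.757134 * 100 = 75.71%

Space savings = 1 - 5464/22498 = 75.71%


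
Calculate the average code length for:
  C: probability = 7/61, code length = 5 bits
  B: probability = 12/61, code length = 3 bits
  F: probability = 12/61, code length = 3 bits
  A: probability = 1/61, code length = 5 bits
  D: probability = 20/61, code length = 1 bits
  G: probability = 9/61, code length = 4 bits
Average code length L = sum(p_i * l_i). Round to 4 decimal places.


Weighted contributions p_i * l_i:
  C: (7/61) * 5 = 35/61
  B: (12/61) * 3 = 36/61
  F: (12/61) * 3 = 36/61
  A: (1/61) * 5 = 5/61
  D: (20/61) * 1 = 20/61
  G: (9/61) * 4 = 36/61
Sum = (35 + 36 + 36 + 5 + 20 + 36)/61 = 168/61

L = 168/61 = 2.7541 bits/symbol


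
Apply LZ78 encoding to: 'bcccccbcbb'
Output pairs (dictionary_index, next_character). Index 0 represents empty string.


LZ78 encoding steps:
Dictionary: {0: ''}
Step 1: w='' (idx 0), next='b' -> output (0, 'b'), add 'b' as idx 1
Step 2: w='' (idx 0), next='c' -> output (0, 'c'), add 'c' as idx 2
Step 3: w='c' (idx 2), next='c' -> output (2, 'c'), add 'cc' as idx 3
Step 4: w='cc' (idx 3), next='b' -> output (3, 'b'), add 'ccb' as idx 4
Step 5: w='c' (idx 2), next='b' -> output (2, 'b'), add 'cb' as idx 5
Step 6: w='b' (idx 1), end of input -> output (1, '')


Encoded: [(0, 'b'), (0, 'c'), (2, 'c'), (3, 'b'), (2, 'b'), (1, '')]


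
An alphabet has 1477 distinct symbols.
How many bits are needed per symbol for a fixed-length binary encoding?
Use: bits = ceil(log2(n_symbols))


log2(1477) = 10.5285
Bracket: 2^10 = 1024 < 1477 <= 2^11 = 2048
So ceil(log2(1477)) = 11

bits = ceil(log2(1477)) = ceil(10.5285) = 11 bits


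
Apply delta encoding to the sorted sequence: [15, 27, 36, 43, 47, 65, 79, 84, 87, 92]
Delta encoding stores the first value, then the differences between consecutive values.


First value: 15
Deltas:
  27 - 15 = 12
  36 - 27 = 9
  43 - 36 = 7
  47 - 43 = 4
  65 - 47 = 18
  79 - 65 = 14
  84 - 79 = 5
  87 - 84 = 3
  92 - 87 = 5


Delta encoded: [15, 12, 9, 7, 4, 18, 14, 5, 3, 5]


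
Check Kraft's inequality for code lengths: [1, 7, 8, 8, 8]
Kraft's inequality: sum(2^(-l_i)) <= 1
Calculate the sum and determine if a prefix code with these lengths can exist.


Sum = 2^(-1) + 2^(-7) + 2^(-8) + 2^(-8) + 2^(-8)
    = 0.5 + 0.0078125 + 0.00390625 + 0.00390625 + 0.00390625
    = 133/256 = 0.51953125
Since 0.51953125 <= 1, Kraft's inequality IS satisfied.
A prefix code with these lengths CAN exist.

Kraft sum = 0.51953125. Satisfied.


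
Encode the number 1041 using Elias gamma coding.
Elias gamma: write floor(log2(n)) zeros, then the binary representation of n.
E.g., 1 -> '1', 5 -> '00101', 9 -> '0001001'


num_bits = floor(log2(1041)) + 1 = 11
leading_zeros = num_bits - 1 = 10
binary(1041) = 10000010001

Elias gamma(1041) = '0000000000' + '10000010001' = 000000000010000010001 (21 bits)


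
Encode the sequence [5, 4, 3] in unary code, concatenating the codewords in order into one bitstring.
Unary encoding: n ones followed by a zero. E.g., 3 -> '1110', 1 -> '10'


Encode each number as n ones followed by a terminating 0:
  5 -> 111110 (6 bits)
  4 -> 11110 (5 bits)
  3 -> 1110 (4 bits)
Total length = 6 + 5 + 4 = 15 bits.

Unary([5, 4, 3]) = 111110111101110 (15 bits)


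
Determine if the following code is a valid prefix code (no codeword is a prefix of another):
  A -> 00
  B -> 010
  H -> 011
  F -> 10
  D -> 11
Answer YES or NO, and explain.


Checking each pair (does one codeword prefix another?):
  A='00' vs B='010': no prefix
  A='00' vs H='011': no prefix
  A='00' vs F='10': no prefix
  A='00' vs D='11': no prefix
  B='010' vs A='00': no prefix
  B='010' vs H='011': no prefix
  B='010' vs F='10': no prefix
  B='010' vs D='11': no prefix
  H='011' vs A='00': no prefix
  H='011' vs B='010': no prefix
  H='011' vs F='10': no prefix
  H='011' vs D='11': no prefix
  F='10' vs A='00': no prefix
  F='10' vs B='010': no prefix
  F='10' vs H='011': no prefix
  F='10' vs D='11': no prefix
  D='11' vs A='00': no prefix
  D='11' vs B='010': no prefix
  D='11' vs H='011': no prefix
  D='11' vs F='10': no prefix
No violation found over all pairs.

YES -- this is a valid prefix code. No codeword is a prefix of any other codeword.


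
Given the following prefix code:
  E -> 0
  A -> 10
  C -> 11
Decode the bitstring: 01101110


Decoding step by step:
Bits 0 -> E
Bits 11 -> C
Bits 0 -> E
Bits 11 -> C
Bits 10 -> A


Decoded message: ECECA


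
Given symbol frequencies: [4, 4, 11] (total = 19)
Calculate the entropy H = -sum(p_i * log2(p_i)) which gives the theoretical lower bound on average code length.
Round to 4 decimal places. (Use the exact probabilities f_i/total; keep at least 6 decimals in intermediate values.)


Per-symbol terms -p_i * log2(p_i) with p_i = f_i/19:
  p = 4/19 = 0.210526: log2(p) = -2.247928, -p*log2(p) = 0.473248
  p = 4/19 = 0.210526: log2(p) = -2.247928, -p*log2(p) = 0.473248
  p = 11/19 = 0.578947: log2(p) = -0.788496, -p*log2(p) = 0.456498
H = 0.473248 + 0.473248 + 0.456498 = 1.402994

H = 1.403 bits/symbol


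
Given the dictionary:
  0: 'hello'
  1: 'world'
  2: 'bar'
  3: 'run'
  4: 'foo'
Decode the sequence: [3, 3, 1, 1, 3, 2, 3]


Look up each index in the dictionary:
  3 -> 'run'
  3 -> 'run'
  1 -> 'world'
  1 -> 'world'
  3 -> 'run'
  2 -> 'bar'
  3 -> 'run'

Decoded: "run run world world run bar run"


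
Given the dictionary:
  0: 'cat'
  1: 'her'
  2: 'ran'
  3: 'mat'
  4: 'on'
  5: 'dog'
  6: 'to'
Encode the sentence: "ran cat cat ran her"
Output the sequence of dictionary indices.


Look up each word in the dictionary:
  'ran' -> 2
  'cat' -> 0
  'cat' -> 0
  'ran' -> 2
  'her' -> 1

Encoded: [2, 0, 0, 2, 1]


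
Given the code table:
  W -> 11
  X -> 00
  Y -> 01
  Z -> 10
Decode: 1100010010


Decoding:
11 -> W
00 -> X
01 -> Y
00 -> X
10 -> Z


Result: WXYXZ


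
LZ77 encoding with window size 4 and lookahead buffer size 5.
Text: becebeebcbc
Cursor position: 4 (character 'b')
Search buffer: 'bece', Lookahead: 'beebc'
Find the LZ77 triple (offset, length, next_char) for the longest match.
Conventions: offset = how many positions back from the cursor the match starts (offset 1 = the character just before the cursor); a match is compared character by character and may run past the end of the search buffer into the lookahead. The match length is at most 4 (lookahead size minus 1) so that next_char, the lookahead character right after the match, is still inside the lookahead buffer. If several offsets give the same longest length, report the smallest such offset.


Try each offset into the search buffer:
  offset=1 (pos 3, char 'e'): match length 0
  offset=2 (pos 2, char 'c'): match length 0
  offset=3 (pos 1, char 'e'): match length 0
  offset=4 (pos 0, char 'b'): match length 2
Longest match has length 2 at offset 4.
next_char = character at position 4 + 2 = 6 -> 'e'

Best match: offset=4, length=2 (matching 'be' starting at position 0)
LZ77 triple: (4, 2, 'e')


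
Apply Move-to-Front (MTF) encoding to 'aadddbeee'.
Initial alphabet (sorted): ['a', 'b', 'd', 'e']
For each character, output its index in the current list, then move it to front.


MTF encoding:
'a': index 0 in ['a', 'b', 'd', 'e'] -> ['a', 'b', 'd', 'e']
'a': index 0 in ['a', 'b', 'd', 'e'] -> ['a', 'b', 'd', 'e']
'd': index 2 in ['a', 'b', 'd', 'e'] -> ['d', 'a', 'b', 'e']
'd': index 0 in ['d', 'a', 'b', 'e'] -> ['d', 'a', 'b', 'e']
'd': index 0 in ['d', 'a', 'b', 'e'] -> ['d', 'a', 'b', 'e']
'b': index 2 in ['d', 'a', 'b', 'e'] -> ['b', 'd', 'a', 'e']
'e': index 3 in ['b', 'd', 'a', 'e'] -> ['e', 'b', 'd', 'a']
'e': index 0 in ['e', 'b', 'd', 'a'] -> ['e', 'b', 'd', 'a']
'e': index 0 in ['e', 'b', 'd', 'a'] -> ['e', 'b', 'd', 'a']


Output: [0, 0, 2, 0, 0, 2, 3, 0, 0]


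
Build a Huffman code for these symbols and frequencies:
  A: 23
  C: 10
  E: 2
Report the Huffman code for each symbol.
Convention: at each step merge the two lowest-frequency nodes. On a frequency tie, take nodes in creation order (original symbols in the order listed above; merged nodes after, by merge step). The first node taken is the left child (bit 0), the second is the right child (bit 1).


Huffman tree construction:
Step 1: Merge E(2) + C(10) = 12
Step 2: Merge (E+C)(12) + A(23) = 35
Read each symbol's code off the tree from the root (left child = 0, right child = 1).

Codes:
  A: 1 (length 1)
  C: 01 (length 2)
  E: 00 (length 2)
Average code length: 47/35 = 1.3429 bits/symbol


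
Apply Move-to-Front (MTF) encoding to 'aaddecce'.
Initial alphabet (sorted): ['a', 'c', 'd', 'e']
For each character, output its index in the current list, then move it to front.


MTF encoding:
'a': index 0 in ['a', 'c', 'd', 'e'] -> ['a', 'c', 'd', 'e']
'a': index 0 in ['a', 'c', 'd', 'e'] -> ['a', 'c', 'd', 'e']
'd': index 2 in ['a', 'c', 'd', 'e'] -> ['d', 'a', 'c', 'e']
'd': index 0 in ['d', 'a', 'c', 'e'] -> ['d', 'a', 'c', 'e']
'e': index 3 in ['d', 'a', 'c', 'e'] -> ['e', 'd', 'a', 'c']
'c': index 3 in ['e', 'd', 'a', 'c'] -> ['c', 'e', 'd', 'a']
'c': index 0 in ['c', 'e', 'd', 'a'] -> ['c', 'e', 'd', 'a']
'e': index 1 in ['c', 'e', 'd', 'a'] -> ['e', 'c', 'd', 'a']


Output: [0, 0, 2, 0, 3, 3, 0, 1]


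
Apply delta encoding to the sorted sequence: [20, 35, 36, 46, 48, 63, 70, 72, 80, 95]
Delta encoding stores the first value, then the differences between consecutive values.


First value: 20
Deltas:
  35 - 20 = 15
  36 - 35 = 1
  46 - 36 = 10
  48 - 46 = 2
  63 - 48 = 15
  70 - 63 = 7
  72 - 70 = 2
  80 - 72 = 8
  95 - 80 = 15


Delta encoded: [20, 15, 1, 10, 2, 15, 7, 2, 8, 15]


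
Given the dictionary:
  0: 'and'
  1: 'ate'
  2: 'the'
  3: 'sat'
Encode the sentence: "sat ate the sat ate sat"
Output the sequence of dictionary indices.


Look up each word in the dictionary:
  'sat' -> 3
  'ate' -> 1
  'the' -> 2
  'sat' -> 3
  'ate' -> 1
  'sat' -> 3

Encoded: [3, 1, 2, 3, 1, 3]


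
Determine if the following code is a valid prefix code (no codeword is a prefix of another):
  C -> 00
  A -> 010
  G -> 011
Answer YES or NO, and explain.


Checking each pair (does one codeword prefix another?):
  C='00' vs A='010': no prefix
  C='00' vs G='011': no prefix
  A='010' vs C='00': no prefix
  A='010' vs G='011': no prefix
  G='011' vs C='00': no prefix
  G='011' vs A='010': no prefix
No violation found over all pairs.

YES -- this is a valid prefix code. No codeword is a prefix of any other codeword.


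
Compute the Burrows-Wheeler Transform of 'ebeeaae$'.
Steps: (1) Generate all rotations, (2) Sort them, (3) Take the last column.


Rotations (sorted):
  0: $ebeeaae -> last char: e
  1: aae$ebee -> last char: e
  2: ae$ebeea -> last char: a
  3: beeaae$e -> last char: e
  4: e$ebeeaa -> last char: a
  5: eaae$ebe -> last char: e
  6: ebeeaae$ -> last char: $
  7: eeaae$eb -> last char: b


BWT = eeaeae$b


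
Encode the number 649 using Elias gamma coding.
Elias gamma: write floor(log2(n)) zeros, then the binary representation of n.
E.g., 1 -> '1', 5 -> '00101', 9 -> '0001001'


num_bits = floor(log2(649)) + 1 = 10
leading_zeros = num_bits - 1 = 9
binary(649) = 1010001001

Elias gamma(649) = '000000000' + '1010001001' = 0000000001010001001 (19 bits)


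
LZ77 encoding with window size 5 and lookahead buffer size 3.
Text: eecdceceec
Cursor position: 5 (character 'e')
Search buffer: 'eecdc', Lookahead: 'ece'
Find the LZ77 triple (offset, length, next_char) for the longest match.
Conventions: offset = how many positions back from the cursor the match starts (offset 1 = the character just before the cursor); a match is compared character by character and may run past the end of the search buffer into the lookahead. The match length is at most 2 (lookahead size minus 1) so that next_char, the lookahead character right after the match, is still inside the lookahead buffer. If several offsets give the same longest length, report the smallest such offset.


Try each offset into the search buffer:
  offset=1 (pos 4, char 'c'): match length 0
  offset=2 (pos 3, char 'd'): match length 0
  offset=3 (pos 2, char 'c'): match length 0
  offset=4 (pos 1, char 'e'): match length 2
  offset=5 (pos 0, char 'e'): match length 1
Longest match has length 2 at offset 4.
next_char = character at position 5 + 2 = 7 -> 'e'

Best match: offset=4, length=2 (matching 'ec' starting at position 1)
LZ77 triple: (4, 2, 'e')


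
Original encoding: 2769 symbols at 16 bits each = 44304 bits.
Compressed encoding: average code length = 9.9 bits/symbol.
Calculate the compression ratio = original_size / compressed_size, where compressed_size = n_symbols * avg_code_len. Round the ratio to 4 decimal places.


original_size = n_symbols * orig_bits = 2769 * 16 = 44304 bits
compressed_size = n_symbols * avg_code_len = 2769 * 9.9 = 27413.1 bits
ratio = original_size / compressed_size = 44304 / 27413.1 = 1.6162

Compression ratio = 1.6162


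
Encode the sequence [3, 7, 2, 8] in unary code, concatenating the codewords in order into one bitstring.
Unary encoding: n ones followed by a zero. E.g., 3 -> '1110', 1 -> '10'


Encode each number as n ones followed by a terminating 0:
  3 -> 1110 (4 bits)
  7 -> 11111110 (8 bits)
  2 -> 110 (3 bits)
  8 -> 111111110 (9 bits)
Total length = 4 + 8 + 3 + 9 = 24 bits.

Unary([3, 7, 2, 8]) = 111011111110110111111110 (24 bits)


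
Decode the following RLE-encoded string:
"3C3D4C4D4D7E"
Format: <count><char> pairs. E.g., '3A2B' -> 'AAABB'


Expanding each <count><char> pair:
  3C -> 'CCC'
  3D -> 'DDD'
  4C -> 'CCCC'
  4D -> 'DDDD'
  4D -> 'DDDD'
  7E -> 'EEEEEEE'

Decoded = CCCDDDCCCCDDDDDDDDEEEEEEE


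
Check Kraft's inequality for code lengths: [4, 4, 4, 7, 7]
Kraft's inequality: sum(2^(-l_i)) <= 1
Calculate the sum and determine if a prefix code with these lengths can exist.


Sum = 2^(-4) + 2^(-4) + 2^(-4) + 2^(-7) + 2^(-7)
    = 0.0625 + 0.0625 + 0.0625 + 0.0078125 + 0.0078125
    = 26/128 = 0.203125
Since 0.203125 <= 1, Kraft's inequality IS satisfied.
A prefix code with these lengths CAN exist.

Kraft sum = 0.203125. Satisfied.


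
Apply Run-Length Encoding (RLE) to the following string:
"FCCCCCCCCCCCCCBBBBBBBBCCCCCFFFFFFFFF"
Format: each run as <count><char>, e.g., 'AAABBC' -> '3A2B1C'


Scanning runs left to right:
  i=0: run of 'F' x 1 -> '1F'
  i=1: run of 'C' x 13 -> '13C'
  i=14: run of 'B' x 8 -> '8B'
  i=22: run of 'C' x 5 -> '5C'
  i=27: run of 'F' x 9 -> '9F'

RLE = 1F13C8B5C9F


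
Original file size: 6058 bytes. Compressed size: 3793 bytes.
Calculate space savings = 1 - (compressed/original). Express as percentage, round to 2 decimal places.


ratio = compressed/original = 3793/6058 = 0.626114
savings = 1 - ratio = 1 - 0.626114 = 0.373886
as a percentage: 0.373886 * 100 = 37.39%

Space savings = 1 - 3793/6058 = 37.39%


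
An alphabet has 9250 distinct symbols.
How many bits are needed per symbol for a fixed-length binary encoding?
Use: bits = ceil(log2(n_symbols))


log2(9250) = 13.1752
Bracket: 2^13 = 8192 < 9250 <= 2^14 = 16384
So ceil(log2(9250)) = 14

bits = ceil(log2(9250)) = ceil(13.1752) = 14 bits


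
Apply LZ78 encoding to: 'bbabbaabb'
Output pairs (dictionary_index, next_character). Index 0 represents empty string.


LZ78 encoding steps:
Dictionary: {0: ''}
Step 1: w='' (idx 0), next='b' -> output (0, 'b'), add 'b' as idx 1
Step 2: w='b' (idx 1), next='a' -> output (1, 'a'), add 'ba' as idx 2
Step 3: w='b' (idx 1), next='b' -> output (1, 'b'), add 'bb' as idx 3
Step 4: w='' (idx 0), next='a' -> output (0, 'a'), add 'a' as idx 4
Step 5: w='a' (idx 4), next='b' -> output (4, 'b'), add 'ab' as idx 5
Step 6: w='b' (idx 1), end of input -> output (1, '')


Encoded: [(0, 'b'), (1, 'a'), (1, 'b'), (0, 'a'), (4, 'b'), (1, '')]


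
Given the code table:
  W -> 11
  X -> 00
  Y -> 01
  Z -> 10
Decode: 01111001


Decoding:
01 -> Y
11 -> W
10 -> Z
01 -> Y


Result: YWZY


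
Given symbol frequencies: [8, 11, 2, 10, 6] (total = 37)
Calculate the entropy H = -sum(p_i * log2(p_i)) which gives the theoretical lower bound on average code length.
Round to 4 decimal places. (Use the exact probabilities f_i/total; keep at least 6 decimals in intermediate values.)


Per-symbol terms -p_i * log2(p_i) with p_i = f_i/37:
  p = 8/37 = 0.216216: log2(p) = -2.209453, -p*log2(p) = 0.477720
  p = 11/37 = 0.297297: log2(p) = -1.750022, -p*log2(p) = 0.520277
  p = 2/37 = 0.054054: log2(p) = -4.209453, -p*log2(p) = 0.227538
  p = 10/37 = 0.270270: log2(p) = -1.887525, -p*log2(p) = 0.510142
  p = 6/37 = 0.162162: log2(p) = -2.624491, -p*log2(p) = 0.425593
H = 0.477720 + 0.520277 + 0.227538 + 0.510142 + 0.425593 = 2.161270

H = 2.1613 bits/symbol


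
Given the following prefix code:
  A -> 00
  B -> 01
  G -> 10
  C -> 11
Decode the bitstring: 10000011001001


Decoding step by step:
Bits 10 -> G
Bits 00 -> A
Bits 00 -> A
Bits 11 -> C
Bits 00 -> A
Bits 10 -> G
Bits 01 -> B


Decoded message: GAACAGB


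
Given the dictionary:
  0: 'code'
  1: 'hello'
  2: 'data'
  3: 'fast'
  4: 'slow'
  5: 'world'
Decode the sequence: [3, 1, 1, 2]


Look up each index in the dictionary:
  3 -> 'fast'
  1 -> 'hello'
  1 -> 'hello'
  2 -> 'data'

Decoded: "fast hello hello data"


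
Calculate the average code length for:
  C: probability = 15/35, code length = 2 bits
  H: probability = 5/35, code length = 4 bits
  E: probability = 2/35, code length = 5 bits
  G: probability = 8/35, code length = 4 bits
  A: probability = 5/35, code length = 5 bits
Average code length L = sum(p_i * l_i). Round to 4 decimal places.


Weighted contributions p_i * l_i:
  C: (15/35) * 2 = 30/35
  H: (5/35) * 4 = 20/35
  E: (2/35) * 5 = 10/35
  G: (8/35) * 4 = 32/35
  A: (5/35) * 5 = 25/35
Sum = (30 + 20 + 10 + 32 + 25)/35 = 117/35

L = 117/35 = 3.3429 bits/symbol


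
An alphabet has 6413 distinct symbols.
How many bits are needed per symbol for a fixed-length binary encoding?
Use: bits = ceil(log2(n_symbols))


log2(6413) = 12.6468
Bracket: 2^12 = 4096 < 6413 <= 2^13 = 8192
So ceil(log2(6413)) = 13

bits = ceil(log2(6413)) = ceil(12.6468) = 13 bits


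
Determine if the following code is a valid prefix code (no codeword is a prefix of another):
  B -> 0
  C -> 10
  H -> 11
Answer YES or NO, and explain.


Checking each pair (does one codeword prefix another?):
  B='0' vs C='10': no prefix
  B='0' vs H='11': no prefix
  C='10' vs B='0': no prefix
  C='10' vs H='11': no prefix
  H='11' vs B='0': no prefix
  H='11' vs C='10': no prefix
No violation found over all pairs.

YES -- this is a valid prefix code. No codeword is a prefix of any other codeword.


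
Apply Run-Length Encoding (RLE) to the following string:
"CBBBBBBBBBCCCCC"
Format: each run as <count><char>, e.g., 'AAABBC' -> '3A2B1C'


Scanning runs left to right:
  i=0: run of 'C' x 1 -> '1C'
  i=1: run of 'B' x 9 -> '9B'
  i=10: run of 'C' x 5 -> '5C'

RLE = 1C9B5C


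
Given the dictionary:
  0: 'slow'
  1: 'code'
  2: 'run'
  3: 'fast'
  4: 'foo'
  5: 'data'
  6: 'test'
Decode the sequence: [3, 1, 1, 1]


Look up each index in the dictionary:
  3 -> 'fast'
  1 -> 'code'
  1 -> 'code'
  1 -> 'code'

Decoded: "fast code code code"


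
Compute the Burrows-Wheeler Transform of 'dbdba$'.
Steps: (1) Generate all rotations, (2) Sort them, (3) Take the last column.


Rotations (sorted):
  0: $dbdba -> last char: a
  1: a$dbdb -> last char: b
  2: ba$dbd -> last char: d
  3: bdba$d -> last char: d
  4: dba$db -> last char: b
  5: dbdba$ -> last char: $


BWT = abddb$


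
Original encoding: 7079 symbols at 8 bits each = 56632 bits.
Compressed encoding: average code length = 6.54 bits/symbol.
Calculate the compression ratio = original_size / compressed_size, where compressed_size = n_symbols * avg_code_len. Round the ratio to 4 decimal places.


original_size = n_symbols * orig_bits = 7079 * 8 = 56632 bits
compressed_size = n_symbols * avg_code_len = 7079 * 6.54 = 46296.66 bits
ratio = original_size / compressed_size = 56632 / 46296.66 = 1.2232

Compression ratio = 1.2232


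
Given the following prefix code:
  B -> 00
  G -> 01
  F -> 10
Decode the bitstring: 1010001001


Decoding step by step:
Bits 10 -> F
Bits 10 -> F
Bits 00 -> B
Bits 10 -> F
Bits 01 -> G


Decoded message: FFBFG


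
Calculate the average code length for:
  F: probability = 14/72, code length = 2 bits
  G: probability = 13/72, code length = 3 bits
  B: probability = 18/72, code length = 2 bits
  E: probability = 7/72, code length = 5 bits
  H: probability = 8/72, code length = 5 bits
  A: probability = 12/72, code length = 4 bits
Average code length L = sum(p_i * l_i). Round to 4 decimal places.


Weighted contributions p_i * l_i:
  F: (14/72) * 2 = 28/72
  G: (13/72) * 3 = 39/72
  B: (18/72) * 2 = 36/72
  E: (7/72) * 5 = 35/72
  H: (8/72) * 5 = 40/72
  A: (12/72) * 4 = 48/72
Sum = (28 + 39 + 36 + 35 + 40 + 48)/72 = 226/72

L = 226/72 = 3.1389 bits/symbol
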